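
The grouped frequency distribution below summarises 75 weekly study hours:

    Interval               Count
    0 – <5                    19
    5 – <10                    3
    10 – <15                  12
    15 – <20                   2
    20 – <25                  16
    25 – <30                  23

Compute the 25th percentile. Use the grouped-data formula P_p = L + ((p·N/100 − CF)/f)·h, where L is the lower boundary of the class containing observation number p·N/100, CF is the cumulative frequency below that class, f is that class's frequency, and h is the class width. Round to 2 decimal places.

N = 75; target position k = 25/100 · 75 = 18.75.
Cumulative frequencies: 19, 22, 34, 36, 52, 75.
Observation 18.75 falls in the class 0 – <5.
L = 0, CF = 0, f = 19, h = 5.
P25 = 0 + ((18.75 − 0)/19)·5 = 0 + 4.93421 = 4.93421.

4.93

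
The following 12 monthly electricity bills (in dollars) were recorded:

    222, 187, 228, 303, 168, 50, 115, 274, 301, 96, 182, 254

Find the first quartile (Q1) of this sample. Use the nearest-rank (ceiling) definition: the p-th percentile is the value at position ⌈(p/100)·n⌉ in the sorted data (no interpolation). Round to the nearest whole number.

Sorted: 50, 96, 115, 168, 182, 187, 222, 228, 254, 274, 301, 303.
n = 12.
Position = ⌈25/100 · 12⌉ = ⌈3⌉ = 3.
The value at rank 3 is 115.

115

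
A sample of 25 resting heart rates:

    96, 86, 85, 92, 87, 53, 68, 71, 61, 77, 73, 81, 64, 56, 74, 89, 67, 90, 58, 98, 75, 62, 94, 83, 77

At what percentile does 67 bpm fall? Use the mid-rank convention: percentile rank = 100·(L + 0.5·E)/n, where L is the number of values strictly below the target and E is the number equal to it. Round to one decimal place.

26.0

Sorted: 53, 56, 58, 61, 62, 64, 67, 68, 71, 73, 74, 75, 77, 77, 81, 83, 85, 86, 87, 89, 90, 92, 94, 96, 98.
Count below 67: L = 6; count equal: E = 1; n = 25.
Percentile rank = 100·(6 + 0.5·1)/25 = 100·6.5/25 = 26.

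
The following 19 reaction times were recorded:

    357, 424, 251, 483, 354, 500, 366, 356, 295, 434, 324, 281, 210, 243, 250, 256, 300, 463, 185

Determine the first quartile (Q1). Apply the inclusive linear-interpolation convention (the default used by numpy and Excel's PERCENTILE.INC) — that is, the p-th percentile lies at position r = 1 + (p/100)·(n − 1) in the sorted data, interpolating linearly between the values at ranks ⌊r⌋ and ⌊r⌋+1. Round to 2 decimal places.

Sorted: 185, 210, 243, 250, 251, 256, 281, 295, 300, 324, 354, 356, 357, 366, 424, 434, 463, 483, 500.
n = 19.
r = 1 + (25/100)·(19 − 1) = 1 + 4.5 = 5.5.
Rank 5 is 251 and rank 6 is 256.
Interpolate: 251 + 0.5·(256 − 251) = 251 + 0.5·5 = 253.5.

253.50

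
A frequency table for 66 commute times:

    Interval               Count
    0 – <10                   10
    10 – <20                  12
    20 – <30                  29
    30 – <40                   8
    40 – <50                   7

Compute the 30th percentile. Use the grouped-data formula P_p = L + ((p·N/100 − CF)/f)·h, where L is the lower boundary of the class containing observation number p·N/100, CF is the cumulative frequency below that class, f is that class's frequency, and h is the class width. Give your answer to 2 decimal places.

18.17

N = 66; target position k = 30/100 · 66 = 19.8.
Cumulative frequencies: 10, 22, 51, 59, 66.
Observation 19.8 falls in the class 10 – <20.
L = 10, CF = 10, f = 12, h = 10.
P30 = 10 + ((19.8 − 10)/12)·10 = 10 + 8.16667 = 18.1667.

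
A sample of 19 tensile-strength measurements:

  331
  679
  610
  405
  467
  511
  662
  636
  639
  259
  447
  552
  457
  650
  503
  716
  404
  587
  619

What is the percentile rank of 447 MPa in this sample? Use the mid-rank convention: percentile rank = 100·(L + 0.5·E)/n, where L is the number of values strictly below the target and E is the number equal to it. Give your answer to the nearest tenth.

23.7

Sorted: 259, 331, 404, 405, 447, 457, 467, 503, 511, 552, 587, 610, 619, 636, 639, 650, 662, 679, 716.
Count below 447: L = 4; count equal: E = 1; n = 19.
Percentile rank = 100·(4 + 0.5·1)/19 = 100·4.5/19 = 23.68.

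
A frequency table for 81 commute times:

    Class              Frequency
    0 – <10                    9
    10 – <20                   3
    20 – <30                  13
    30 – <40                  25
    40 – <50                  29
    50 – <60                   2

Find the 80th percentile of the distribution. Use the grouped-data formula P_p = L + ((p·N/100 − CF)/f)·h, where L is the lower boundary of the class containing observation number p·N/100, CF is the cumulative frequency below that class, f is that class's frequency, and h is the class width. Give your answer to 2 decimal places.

45.10

N = 81; target position k = 80/100 · 81 = 64.8.
Cumulative frequencies: 9, 12, 25, 50, 79, 81.
Observation 64.8 falls in the class 40 – <50.
L = 40, CF = 50, f = 29, h = 10.
P80 = 40 + ((64.8 − 50)/29)·10 = 40 + 5.10345 = 45.1034.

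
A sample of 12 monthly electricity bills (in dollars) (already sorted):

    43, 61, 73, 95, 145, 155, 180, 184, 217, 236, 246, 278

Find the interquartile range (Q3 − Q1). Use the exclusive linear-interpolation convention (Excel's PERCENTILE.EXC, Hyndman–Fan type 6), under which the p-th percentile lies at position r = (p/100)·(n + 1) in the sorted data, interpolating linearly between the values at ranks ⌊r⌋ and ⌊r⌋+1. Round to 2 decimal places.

n = 12.
P25: r = 3.25; ranks 3–4 are 73, 95; interpolating gives 78.5.
P75: r = 9.75; ranks 9–10 are 217, 236; interpolating gives 231.25.
Difference: 231.25 − 78.5 = 152.75.

152.75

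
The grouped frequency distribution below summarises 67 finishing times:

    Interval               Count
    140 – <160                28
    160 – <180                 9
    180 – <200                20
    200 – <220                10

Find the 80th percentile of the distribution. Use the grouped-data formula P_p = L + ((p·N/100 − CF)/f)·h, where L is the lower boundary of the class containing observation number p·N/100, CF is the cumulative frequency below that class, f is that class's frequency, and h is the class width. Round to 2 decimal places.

N = 67; target position k = 80/100 · 67 = 53.6.
Cumulative frequencies: 28, 37, 57, 67.
Observation 53.6 falls in the class 180 – <200.
L = 180, CF = 37, f = 20, h = 20.
P80 = 180 + ((53.6 − 37)/20)·20 = 180 + 16.6 = 196.6.

196.60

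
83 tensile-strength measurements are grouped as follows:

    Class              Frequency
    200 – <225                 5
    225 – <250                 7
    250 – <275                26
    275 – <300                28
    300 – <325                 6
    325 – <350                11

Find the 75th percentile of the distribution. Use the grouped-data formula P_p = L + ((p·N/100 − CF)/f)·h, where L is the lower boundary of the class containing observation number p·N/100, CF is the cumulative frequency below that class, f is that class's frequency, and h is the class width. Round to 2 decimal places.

N = 83; target position k = 75/100 · 83 = 62.25.
Cumulative frequencies: 5, 12, 38, 66, 72, 83.
Observation 62.25 falls in the class 275 – <300.
L = 275, CF = 38, f = 28, h = 25.
P75 = 275 + ((62.25 − 38)/28)·25 = 275 + 21.6518 = 296.652.

296.65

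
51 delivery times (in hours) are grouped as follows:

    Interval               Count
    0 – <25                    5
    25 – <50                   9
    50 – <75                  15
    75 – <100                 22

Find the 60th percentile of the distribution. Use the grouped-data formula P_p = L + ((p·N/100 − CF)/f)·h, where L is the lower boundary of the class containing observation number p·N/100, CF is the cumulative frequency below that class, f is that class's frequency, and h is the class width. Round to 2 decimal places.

76.82

N = 51; target position k = 60/100 · 51 = 30.6.
Cumulative frequencies: 5, 14, 29, 51.
Observation 30.6 falls in the class 75 – <100.
L = 75, CF = 29, f = 22, h = 25.
P60 = 75 + ((30.6 − 29)/22)·25 = 75 + 1.81818 = 76.8182.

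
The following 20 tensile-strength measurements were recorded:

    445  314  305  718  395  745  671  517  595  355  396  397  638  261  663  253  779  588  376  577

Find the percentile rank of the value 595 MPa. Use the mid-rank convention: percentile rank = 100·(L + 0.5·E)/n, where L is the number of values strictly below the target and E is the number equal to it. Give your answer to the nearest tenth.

67.5

Sorted: 253, 261, 305, 314, 355, 376, 395, 396, 397, 445, 517, 577, 588, 595, 638, 663, 671, 718, 745, 779.
Count below 595: L = 13; count equal: E = 1; n = 20.
Percentile rank = 100·(13 + 0.5·1)/20 = 100·13.5/20 = 67.5.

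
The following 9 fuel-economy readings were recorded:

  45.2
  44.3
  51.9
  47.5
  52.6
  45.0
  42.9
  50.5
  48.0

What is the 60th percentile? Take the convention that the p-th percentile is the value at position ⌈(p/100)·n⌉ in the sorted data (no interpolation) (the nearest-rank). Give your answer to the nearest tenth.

48.0

Sorted: 42.9, 44.3, 45.0, 45.2, 47.5, 48.0, 50.5, 51.9, 52.6.
n = 9.
Position = ⌈60/100 · 9⌉ = ⌈5.4⌉ = 6.
The value at rank 6 is 48.0.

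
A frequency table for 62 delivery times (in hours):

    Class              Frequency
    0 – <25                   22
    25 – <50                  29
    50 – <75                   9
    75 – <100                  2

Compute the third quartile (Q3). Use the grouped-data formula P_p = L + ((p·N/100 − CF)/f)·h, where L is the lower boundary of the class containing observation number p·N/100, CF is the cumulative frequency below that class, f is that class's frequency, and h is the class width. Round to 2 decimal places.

46.12

N = 62; target position k = 75/100 · 62 = 46.5.
Cumulative frequencies: 22, 51, 60, 62.
Observation 46.5 falls in the class 25 – <50.
L = 25, CF = 22, f = 29, h = 25.
P75 = 25 + ((46.5 − 22)/29)·25 = 25 + 21.1207 = 46.1207.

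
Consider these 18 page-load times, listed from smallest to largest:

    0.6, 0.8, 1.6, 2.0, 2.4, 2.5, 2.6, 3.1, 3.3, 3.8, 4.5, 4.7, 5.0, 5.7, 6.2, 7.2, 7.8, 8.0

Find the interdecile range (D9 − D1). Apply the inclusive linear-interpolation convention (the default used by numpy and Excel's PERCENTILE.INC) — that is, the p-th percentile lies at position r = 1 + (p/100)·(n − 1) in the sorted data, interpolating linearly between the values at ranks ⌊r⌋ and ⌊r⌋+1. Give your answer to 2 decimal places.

6.02

n = 18.
P10: r = 2.7; ranks 2–3 are 0.8, 1.6; interpolating gives 1.36.
P90: r = 16.3; ranks 16–17 are 7.2, 7.8; interpolating gives 7.38.
Difference: 7.38 − 1.36 = 6.02.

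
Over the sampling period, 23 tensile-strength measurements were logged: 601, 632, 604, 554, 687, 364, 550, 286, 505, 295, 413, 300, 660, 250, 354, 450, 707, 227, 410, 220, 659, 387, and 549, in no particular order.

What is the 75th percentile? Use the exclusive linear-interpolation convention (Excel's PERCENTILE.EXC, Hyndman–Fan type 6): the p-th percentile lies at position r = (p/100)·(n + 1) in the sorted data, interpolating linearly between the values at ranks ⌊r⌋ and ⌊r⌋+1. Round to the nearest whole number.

604

Sorted: 220, 227, 250, 286, 295, 300, 354, 364, 387, 410, 413, 450, 505, 549, 550, 554, 601, 604, 632, 659, 660, 687, 707.
n = 23.
r = (75/100)·(23 + 1) = 18.
r is an integer, so P75 is the value at rank 18: 604.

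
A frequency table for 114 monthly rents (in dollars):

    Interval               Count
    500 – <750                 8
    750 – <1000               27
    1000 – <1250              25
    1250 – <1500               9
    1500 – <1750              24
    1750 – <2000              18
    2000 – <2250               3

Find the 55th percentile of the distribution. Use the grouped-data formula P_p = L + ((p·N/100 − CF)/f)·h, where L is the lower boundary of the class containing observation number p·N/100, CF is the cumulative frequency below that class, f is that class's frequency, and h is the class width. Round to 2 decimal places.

1325.00

N = 114; target position k = 55/100 · 114 = 62.7.
Cumulative frequencies: 8, 35, 60, 69, 93, 111, 114.
Observation 62.7 falls in the class 1250 – <1500.
L = 1250, CF = 60, f = 9, h = 250.
P55 = 1250 + ((62.7 − 60)/9)·250 = 1250 + 75 = 1325.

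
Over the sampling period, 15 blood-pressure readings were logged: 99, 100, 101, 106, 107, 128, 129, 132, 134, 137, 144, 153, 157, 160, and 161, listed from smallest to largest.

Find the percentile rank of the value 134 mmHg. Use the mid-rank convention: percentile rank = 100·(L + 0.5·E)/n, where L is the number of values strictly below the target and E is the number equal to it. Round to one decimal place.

56.7

Count below 134: L = 8; count equal: E = 1; n = 15.
Percentile rank = 100·(8 + 0.5·1)/15 = 100·8.5/15 = 56.67.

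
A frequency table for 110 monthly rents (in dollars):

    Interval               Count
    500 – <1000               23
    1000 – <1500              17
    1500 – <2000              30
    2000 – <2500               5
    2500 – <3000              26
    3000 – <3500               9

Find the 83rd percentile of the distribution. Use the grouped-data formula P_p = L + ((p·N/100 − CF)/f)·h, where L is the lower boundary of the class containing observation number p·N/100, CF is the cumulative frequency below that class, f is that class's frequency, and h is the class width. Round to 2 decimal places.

N = 110; target position k = 83/100 · 110 = 91.3.
Cumulative frequencies: 23, 40, 70, 75, 101, 110.
Observation 91.3 falls in the class 2500 – <3000.
L = 2500, CF = 75, f = 26, h = 500.
P83 = 2500 + ((91.3 − 75)/26)·500 = 2500 + 313.462 = 2813.46.

2813.46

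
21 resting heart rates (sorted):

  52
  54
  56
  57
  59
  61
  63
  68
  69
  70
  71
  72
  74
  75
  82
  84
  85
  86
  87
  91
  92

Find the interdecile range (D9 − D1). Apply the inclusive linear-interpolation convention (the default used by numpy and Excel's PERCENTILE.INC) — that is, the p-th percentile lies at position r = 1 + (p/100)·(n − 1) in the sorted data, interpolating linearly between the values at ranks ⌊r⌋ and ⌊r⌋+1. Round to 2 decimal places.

n = 21.
P10: r = 3 (integer) → 56.
P90: r = 19 (integer) → 87.
Difference: 87 − 56 = 31.

31.00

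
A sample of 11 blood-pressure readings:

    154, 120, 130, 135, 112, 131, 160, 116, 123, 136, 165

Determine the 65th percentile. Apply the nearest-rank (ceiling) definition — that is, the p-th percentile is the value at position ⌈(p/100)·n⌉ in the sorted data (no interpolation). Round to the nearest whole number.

Sorted: 112, 116, 120, 123, 130, 131, 135, 136, 154, 160, 165.
n = 11.
Position = ⌈65/100 · 11⌉ = ⌈7.15⌉ = 8.
The value at rank 8 is 136.

136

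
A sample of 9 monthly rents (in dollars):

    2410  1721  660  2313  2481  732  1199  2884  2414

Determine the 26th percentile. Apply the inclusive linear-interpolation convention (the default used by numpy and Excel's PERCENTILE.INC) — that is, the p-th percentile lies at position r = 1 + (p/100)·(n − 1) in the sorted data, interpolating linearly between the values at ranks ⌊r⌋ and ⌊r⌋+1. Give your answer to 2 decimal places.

1240.76

Sorted: 660, 732, 1199, 1721, 2313, 2410, 2414, 2481, 2884.
n = 9.
r = 1 + (26/100)·(9 − 1) = 1 + 2.08 = 3.08.
Rank 3 is 1199 and rank 4 is 1721.
Interpolate: 1199 + 0.08·(1721 − 1199) = 1199 + 0.08·522 = 1240.76.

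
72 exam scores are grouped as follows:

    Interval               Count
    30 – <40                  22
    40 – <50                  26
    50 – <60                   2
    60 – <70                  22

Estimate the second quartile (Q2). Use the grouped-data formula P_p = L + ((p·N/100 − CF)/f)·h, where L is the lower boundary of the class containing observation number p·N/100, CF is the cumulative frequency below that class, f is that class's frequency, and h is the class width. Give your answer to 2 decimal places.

N = 72; target position k = 50/100 · 72 = 36.
Cumulative frequencies: 22, 48, 50, 72.
Observation 36 falls in the class 40 – <50.
L = 40, CF = 22, f = 26, h = 10.
P50 = 40 + ((36 − 22)/26)·10 = 40 + 5.38462 = 45.3846.

45.38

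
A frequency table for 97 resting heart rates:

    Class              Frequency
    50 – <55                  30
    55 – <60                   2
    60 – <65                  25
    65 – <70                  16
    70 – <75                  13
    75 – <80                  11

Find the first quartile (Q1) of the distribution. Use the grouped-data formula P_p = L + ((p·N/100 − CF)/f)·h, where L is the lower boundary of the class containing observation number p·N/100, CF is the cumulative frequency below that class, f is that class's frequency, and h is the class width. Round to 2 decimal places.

N = 97; target position k = 25/100 · 97 = 24.25.
Cumulative frequencies: 30, 32, 57, 73, 86, 97.
Observation 24.25 falls in the class 50 – <55.
L = 50, CF = 0, f = 30, h = 5.
P25 = 50 + ((24.25 − 0)/30)·5 = 50 + 4.04167 = 54.0417.

54.04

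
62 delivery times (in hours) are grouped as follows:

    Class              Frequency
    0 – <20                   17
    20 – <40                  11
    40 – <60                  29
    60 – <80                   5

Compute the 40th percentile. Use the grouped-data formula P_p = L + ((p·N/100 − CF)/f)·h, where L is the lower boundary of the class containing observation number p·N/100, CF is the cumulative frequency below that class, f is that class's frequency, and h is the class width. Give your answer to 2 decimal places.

34.18

N = 62; target position k = 40/100 · 62 = 24.8.
Cumulative frequencies: 17, 28, 57, 62.
Observation 24.8 falls in the class 20 – <40.
L = 20, CF = 17, f = 11, h = 20.
P40 = 20 + ((24.8 − 17)/11)·20 = 20 + 14.1818 = 34.1818.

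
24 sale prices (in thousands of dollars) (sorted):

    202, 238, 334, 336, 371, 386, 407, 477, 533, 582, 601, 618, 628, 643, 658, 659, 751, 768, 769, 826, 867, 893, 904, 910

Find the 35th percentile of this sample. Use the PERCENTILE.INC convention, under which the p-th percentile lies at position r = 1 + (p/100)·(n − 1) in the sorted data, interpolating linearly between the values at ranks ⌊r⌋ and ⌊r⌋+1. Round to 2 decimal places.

n = 24.
r = 1 + (35/100)·(24 − 1) = 1 + 8.05 = 9.05.
Rank 9 is 533 and rank 10 is 582.
Interpolate: 533 + 0.05·(582 − 533) = 533 + 0.05·49 = 535.45.

535.45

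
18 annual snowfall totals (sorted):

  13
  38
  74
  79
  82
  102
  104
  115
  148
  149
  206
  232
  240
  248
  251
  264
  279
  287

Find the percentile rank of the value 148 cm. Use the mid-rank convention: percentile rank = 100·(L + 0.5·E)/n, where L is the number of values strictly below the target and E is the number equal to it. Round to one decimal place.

Count below 148: L = 8; count equal: E = 1; n = 18.
Percentile rank = 100·(8 + 0.5·1)/18 = 100·8.5/18 = 47.22.

47.2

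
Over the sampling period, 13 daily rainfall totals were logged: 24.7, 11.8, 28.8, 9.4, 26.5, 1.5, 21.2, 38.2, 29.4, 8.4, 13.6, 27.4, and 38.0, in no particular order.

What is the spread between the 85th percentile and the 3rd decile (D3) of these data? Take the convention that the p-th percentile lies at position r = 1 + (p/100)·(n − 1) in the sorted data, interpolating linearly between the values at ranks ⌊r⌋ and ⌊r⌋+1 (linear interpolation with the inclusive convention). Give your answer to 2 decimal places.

Sorted: 1.5, 8.4, 9.4, 11.8, 13.6, 21.2, 24.7, 26.5, 27.4, 28.8, 29.4, 38.0, 38.2.
n = 13.
P30: r = 4.6; ranks 4–5 are 11.8, 13.6; interpolating gives 12.88.
P85: r = 11.2; ranks 11–12 are 29.4, 38.0; interpolating gives 31.12.
Difference: 31.12 − 12.88 = 18.24.

18.24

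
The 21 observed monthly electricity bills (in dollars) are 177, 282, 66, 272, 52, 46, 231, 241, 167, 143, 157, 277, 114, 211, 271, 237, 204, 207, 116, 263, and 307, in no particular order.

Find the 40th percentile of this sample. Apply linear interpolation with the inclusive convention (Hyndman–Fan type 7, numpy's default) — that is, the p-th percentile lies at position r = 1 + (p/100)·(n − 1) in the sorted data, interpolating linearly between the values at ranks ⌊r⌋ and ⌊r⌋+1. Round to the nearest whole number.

177

Sorted: 46, 52, 66, 114, 116, 143, 157, 167, 177, 204, 207, 211, 231, 237, 241, 263, 271, 272, 277, 282, 307.
n = 21.
r = 1 + (40/100)·(21 − 1) = 1 + 8 = 9.
r is an integer, so P40 is the value at rank 9: 177.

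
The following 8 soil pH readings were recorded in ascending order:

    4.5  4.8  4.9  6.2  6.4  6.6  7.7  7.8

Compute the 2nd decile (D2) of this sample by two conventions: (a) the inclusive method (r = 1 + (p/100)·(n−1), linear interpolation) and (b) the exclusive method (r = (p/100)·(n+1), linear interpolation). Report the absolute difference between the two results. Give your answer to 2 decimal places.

0.10

n = 8.
(a) r = 2.4; between ranks 2 (4.8) and 3 (4.9): 4.84.
(b) r = 1.8; between ranks 1 (4.5) and 2 (4.8): 4.74.
|4.84 − 4.74| = 0.1.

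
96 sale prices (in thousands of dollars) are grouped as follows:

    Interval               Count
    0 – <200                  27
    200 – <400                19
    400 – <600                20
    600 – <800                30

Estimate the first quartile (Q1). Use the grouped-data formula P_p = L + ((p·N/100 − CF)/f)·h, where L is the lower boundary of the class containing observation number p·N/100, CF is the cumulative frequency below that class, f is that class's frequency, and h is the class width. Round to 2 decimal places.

N = 96; target position k = 25/100 · 96 = 24.
Cumulative frequencies: 27, 46, 66, 96.
Observation 24 falls in the class 0 – <200.
L = 0, CF = 0, f = 27, h = 200.
P25 = 0 + ((24 − 0)/27)·200 = 0 + 177.778 = 177.778.

177.78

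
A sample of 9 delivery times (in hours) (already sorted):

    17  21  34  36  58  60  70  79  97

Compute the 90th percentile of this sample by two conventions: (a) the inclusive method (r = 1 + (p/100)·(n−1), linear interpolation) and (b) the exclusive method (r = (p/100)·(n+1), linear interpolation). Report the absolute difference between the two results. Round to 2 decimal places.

n = 9.
(a) r = 8.2; between ranks 8 (79) and 9 (97): 82.6.
(b) r = 9 → value at rank 9 = 97.
|82.6 − 97| = 14.4.

14.40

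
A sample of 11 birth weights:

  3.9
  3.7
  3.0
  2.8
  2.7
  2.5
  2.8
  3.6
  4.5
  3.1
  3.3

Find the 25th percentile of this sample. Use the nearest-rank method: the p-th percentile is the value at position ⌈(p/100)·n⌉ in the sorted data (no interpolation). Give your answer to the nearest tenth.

2.8

Sorted: 2.5, 2.7, 2.8, 2.8, 3.0, 3.1, 3.3, 3.6, 3.7, 3.9, 4.5.
n = 11.
Position = ⌈25/100 · 11⌉ = ⌈2.75⌉ = 3.
The value at rank 3 is 2.8.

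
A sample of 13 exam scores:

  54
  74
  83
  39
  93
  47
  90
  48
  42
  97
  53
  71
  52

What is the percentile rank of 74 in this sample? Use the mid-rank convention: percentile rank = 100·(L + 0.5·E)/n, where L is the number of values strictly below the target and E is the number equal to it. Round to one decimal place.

65.4

Sorted: 39, 42, 47, 48, 52, 53, 54, 71, 74, 83, 90, 93, 97.
Count below 74: L = 8; count equal: E = 1; n = 13.
Percentile rank = 100·(8 + 0.5·1)/13 = 100·8.5/13 = 65.38.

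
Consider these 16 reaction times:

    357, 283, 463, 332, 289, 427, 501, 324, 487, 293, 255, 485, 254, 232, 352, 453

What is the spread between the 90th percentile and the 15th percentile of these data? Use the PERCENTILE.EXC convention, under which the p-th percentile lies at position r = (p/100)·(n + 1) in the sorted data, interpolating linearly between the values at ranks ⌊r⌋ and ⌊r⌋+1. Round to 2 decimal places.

Sorted: 232, 254, 255, 283, 289, 293, 324, 332, 352, 357, 427, 453, 463, 485, 487, 501.
n = 16.
P15: r = 2.55; ranks 2–3 are 254, 255; interpolating gives 254.55.
P90: r = 15.3; ranks 15–16 are 487, 501; interpolating gives 491.2.
Difference: 491.2 − 254.55 = 236.65.

236.65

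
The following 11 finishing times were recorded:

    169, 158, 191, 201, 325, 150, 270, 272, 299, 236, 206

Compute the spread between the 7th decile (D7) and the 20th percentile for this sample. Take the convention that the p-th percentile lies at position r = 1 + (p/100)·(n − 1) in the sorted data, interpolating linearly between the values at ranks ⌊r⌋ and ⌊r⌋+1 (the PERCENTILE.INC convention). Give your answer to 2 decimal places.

101.00

Sorted: 150, 158, 169, 191, 201, 206, 236, 270, 272, 299, 325.
n = 11.
P20: r = 3 (integer) → 169.
P70: r = 8 (integer) → 270.
Difference: 270 − 169 = 101.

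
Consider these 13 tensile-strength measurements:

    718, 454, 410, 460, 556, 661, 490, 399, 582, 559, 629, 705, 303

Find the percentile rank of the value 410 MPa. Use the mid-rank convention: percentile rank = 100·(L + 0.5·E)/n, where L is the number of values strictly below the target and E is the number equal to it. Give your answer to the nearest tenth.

19.2

Sorted: 303, 399, 410, 454, 460, 490, 556, 559, 582, 629, 661, 705, 718.
Count below 410: L = 2; count equal: E = 1; n = 13.
Percentile rank = 100·(2 + 0.5·1)/13 = 100·2.5/13 = 19.23.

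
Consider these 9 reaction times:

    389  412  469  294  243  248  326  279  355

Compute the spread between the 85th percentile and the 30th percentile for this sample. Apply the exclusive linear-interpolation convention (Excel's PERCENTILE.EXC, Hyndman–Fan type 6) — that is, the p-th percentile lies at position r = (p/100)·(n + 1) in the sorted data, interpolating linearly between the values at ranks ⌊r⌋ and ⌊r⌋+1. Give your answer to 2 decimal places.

161.50

Sorted: 243, 248, 279, 294, 326, 355, 389, 412, 469.
n = 9.
P30: r = 3 (integer) → 279.
P85: r = 8.5; ranks 8–9 are 412, 469; interpolating gives 440.5.
Difference: 440.5 − 279 = 161.5.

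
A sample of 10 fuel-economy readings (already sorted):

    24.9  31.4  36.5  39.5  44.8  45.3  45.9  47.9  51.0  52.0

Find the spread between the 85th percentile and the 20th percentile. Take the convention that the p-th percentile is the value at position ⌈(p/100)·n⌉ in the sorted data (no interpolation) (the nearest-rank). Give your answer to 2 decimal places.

n = 10.
P20: rank ⌈20/100·10⌉ = 2 → 31.4.
P85: rank ⌈85/100·10⌉ = 9 → 51.
Difference: 51 − 31.4 = 19.6.

19.60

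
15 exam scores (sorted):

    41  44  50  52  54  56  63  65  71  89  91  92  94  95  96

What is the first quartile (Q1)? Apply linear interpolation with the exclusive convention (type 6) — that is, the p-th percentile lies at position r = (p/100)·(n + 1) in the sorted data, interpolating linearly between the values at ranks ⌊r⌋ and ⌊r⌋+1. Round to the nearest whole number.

n = 15.
r = (25/100)·(15 + 1) = 4.
r is an integer, so P25 is the value at rank 4: 52.

52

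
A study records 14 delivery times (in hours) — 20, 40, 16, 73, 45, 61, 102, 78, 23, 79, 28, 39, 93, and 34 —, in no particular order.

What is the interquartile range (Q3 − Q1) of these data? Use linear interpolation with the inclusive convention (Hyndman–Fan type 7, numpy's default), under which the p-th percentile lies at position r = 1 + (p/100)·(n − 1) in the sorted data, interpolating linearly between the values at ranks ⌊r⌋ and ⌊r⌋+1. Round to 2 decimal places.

47.25

Sorted: 16, 20, 23, 28, 34, 39, 40, 45, 61, 73, 78, 79, 93, 102.
n = 14.
P25: r = 4.25; ranks 4–5 are 28, 34; interpolating gives 29.5.
P75: r = 10.75; ranks 10–11 are 73, 78; interpolating gives 76.75.
Difference: 76.75 − 29.5 = 47.25.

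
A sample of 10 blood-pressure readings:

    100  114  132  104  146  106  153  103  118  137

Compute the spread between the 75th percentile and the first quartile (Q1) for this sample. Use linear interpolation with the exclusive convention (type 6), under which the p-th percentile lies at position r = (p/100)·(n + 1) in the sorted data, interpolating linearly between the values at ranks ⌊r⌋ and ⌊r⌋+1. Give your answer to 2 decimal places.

35.50

Sorted: 100, 103, 104, 106, 114, 118, 132, 137, 146, 153.
n = 10.
P25: r = 2.75; ranks 2–3 are 103, 104; interpolating gives 103.75.
P75: r = 8.25; ranks 8–9 are 137, 146; interpolating gives 139.25.
Difference: 139.25 − 103.75 = 35.5.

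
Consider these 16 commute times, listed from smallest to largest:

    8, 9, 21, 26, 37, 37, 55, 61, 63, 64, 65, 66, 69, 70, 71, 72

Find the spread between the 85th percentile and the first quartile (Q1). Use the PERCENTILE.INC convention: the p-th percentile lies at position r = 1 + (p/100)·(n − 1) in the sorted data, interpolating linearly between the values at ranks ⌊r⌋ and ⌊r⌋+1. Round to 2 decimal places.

n = 16.
P25: r = 4.75; ranks 4–5 are 26, 37; interpolating gives 34.25.
P85: r = 13.75; ranks 13–14 are 69, 70; interpolating gives 69.75.
Difference: 69.75 − 34.25 = 35.5.

35.50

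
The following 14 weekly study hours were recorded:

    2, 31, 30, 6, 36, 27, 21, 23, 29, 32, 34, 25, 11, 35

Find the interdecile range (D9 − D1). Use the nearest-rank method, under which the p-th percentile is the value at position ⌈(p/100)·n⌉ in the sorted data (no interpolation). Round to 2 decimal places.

29.00

Sorted: 2, 6, 11, 21, 23, 25, 27, 29, 30, 31, 32, 34, 35, 36.
n = 14.
P10: rank ⌈10/100·14⌉ = 2 → 6.
P90: rank ⌈90/100·14⌉ = 13 → 35.
Difference: 35 − 6 = 29.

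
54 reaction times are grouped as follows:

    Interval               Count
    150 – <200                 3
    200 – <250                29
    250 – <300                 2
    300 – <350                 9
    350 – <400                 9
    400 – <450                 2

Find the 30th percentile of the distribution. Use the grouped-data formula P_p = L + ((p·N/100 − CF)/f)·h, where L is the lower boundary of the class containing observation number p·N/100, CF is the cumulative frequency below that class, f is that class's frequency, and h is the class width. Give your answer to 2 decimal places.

222.76

N = 54; target position k = 30/100 · 54 = 16.2.
Cumulative frequencies: 3, 32, 34, 43, 52, 54.
Observation 16.2 falls in the class 200 – <250.
L = 200, CF = 3, f = 29, h = 50.
P30 = 200 + ((16.2 − 3)/29)·50 = 200 + 22.7586 = 222.759.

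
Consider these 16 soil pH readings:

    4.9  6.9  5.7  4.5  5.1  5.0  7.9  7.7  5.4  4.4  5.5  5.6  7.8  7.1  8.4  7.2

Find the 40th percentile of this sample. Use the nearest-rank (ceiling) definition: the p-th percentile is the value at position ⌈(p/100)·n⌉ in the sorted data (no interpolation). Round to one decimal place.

Sorted: 4.4, 4.5, 4.9, 5.0, 5.1, 5.4, 5.5, 5.6, 5.7, 6.9, 7.1, 7.2, 7.7, 7.8, 7.9, 8.4.
n = 16.
Position = ⌈40/100 · 16⌉ = ⌈6.4⌉ = 7.
The value at rank 7 is 5.5.

5.5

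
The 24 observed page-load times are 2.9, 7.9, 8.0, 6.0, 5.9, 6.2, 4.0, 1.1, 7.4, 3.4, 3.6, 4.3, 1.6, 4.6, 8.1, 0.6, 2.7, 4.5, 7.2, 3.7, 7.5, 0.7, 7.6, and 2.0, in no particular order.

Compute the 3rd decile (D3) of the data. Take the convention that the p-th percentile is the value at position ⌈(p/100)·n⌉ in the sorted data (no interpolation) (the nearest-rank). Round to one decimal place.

Sorted: 0.6, 0.7, 1.1, 1.6, 2.0, 2.7, 2.9, 3.4, 3.6, 3.7, 4.0, 4.3, 4.5, 4.6, 5.9, 6.0, 6.2, 7.2, 7.4, 7.5, 7.6, 7.9, 8.0, 8.1.
n = 24.
Position = ⌈30/100 · 24⌉ = ⌈7.2⌉ = 8.
The value at rank 8 is 3.4.

3.4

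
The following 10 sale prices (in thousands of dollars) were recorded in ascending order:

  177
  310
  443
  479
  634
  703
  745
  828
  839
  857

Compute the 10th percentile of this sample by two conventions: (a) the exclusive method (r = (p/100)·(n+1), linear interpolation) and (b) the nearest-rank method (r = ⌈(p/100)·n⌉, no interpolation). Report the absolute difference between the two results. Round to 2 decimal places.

13.30

n = 10.
(a) r = 1.1; between ranks 1 (177) and 2 (310): 190.3.
(b) the nearest-rank method: rank 1 → 177.
|190.3 − 177| = 13.3.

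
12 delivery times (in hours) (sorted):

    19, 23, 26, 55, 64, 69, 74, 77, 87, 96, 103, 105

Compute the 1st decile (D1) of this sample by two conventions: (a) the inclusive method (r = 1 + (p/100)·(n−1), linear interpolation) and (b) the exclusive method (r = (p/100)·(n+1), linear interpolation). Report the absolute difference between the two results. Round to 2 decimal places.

3.10

n = 12.
(a) r = 2.1; between ranks 2 (23) and 3 (26): 23.3.
(b) r = 1.3; between ranks 1 (19) and 2 (23): 20.2.
|23.3 − 20.2| = 3.1.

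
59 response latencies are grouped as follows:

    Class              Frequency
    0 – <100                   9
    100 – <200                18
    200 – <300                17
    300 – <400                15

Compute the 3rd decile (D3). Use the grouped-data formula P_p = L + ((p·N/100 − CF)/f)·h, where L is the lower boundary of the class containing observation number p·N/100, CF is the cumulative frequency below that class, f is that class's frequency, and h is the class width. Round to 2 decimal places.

148.33

N = 59; target position k = 30/100 · 59 = 17.7.
Cumulative frequencies: 9, 27, 44, 59.
Observation 17.7 falls in the class 100 – <200.
L = 100, CF = 9, f = 18, h = 100.
P30 = 100 + ((17.7 − 9)/18)·100 = 100 + 48.3333 = 148.333.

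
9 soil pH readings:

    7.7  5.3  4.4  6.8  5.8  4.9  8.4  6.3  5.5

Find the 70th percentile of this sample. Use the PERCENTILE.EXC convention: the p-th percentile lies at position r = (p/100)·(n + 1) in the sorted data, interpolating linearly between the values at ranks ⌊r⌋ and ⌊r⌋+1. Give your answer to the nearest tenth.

6.8

Sorted: 4.4, 4.9, 5.3, 5.5, 5.8, 6.3, 6.8, 7.7, 8.4.
n = 9.
r = (70/100)·(9 + 1) = 7.
r is an integer, so P70 is the value at rank 7: 6.8.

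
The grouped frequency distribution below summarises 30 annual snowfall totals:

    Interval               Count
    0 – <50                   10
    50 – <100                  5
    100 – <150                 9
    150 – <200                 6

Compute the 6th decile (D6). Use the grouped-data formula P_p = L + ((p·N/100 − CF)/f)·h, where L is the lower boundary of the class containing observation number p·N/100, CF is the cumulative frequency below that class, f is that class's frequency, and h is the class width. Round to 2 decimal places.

N = 30; target position k = 60/100 · 30 = 18.
Cumulative frequencies: 10, 15, 24, 30.
Observation 18 falls in the class 100 – <150.
L = 100, CF = 15, f = 9, h = 50.
P60 = 100 + ((18 − 15)/9)·50 = 100 + 16.6667 = 116.667.

116.67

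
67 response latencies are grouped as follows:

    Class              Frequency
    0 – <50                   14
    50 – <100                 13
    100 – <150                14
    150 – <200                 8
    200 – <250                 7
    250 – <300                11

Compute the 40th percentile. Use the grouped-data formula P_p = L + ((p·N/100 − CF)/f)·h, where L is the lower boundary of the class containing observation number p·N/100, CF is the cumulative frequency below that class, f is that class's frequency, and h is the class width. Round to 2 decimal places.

99.23

N = 67; target position k = 40/100 · 67 = 26.8.
Cumulative frequencies: 14, 27, 41, 49, 56, 67.
Observation 26.8 falls in the class 50 – <100.
L = 50, CF = 14, f = 13, h = 50.
P40 = 50 + ((26.8 − 14)/13)·50 = 50 + 49.2308 = 99.2308.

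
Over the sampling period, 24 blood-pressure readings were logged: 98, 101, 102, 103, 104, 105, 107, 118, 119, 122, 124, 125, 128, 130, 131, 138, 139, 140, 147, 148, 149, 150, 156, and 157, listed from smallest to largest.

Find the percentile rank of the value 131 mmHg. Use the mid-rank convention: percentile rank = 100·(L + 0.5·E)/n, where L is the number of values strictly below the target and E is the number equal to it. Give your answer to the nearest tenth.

Count below 131: L = 14; count equal: E = 1; n = 24.
Percentile rank = 100·(14 + 0.5·1)/24 = 100·14.5/24 = 60.42.

60.4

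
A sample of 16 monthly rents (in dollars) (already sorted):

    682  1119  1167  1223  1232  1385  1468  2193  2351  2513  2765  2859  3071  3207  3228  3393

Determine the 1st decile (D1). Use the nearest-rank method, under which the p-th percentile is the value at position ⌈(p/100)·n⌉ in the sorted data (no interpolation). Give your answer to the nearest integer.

1119

n = 16.
Position = ⌈10/100 · 16⌉ = ⌈1.6⌉ = 2.
The value at rank 2 is 1119.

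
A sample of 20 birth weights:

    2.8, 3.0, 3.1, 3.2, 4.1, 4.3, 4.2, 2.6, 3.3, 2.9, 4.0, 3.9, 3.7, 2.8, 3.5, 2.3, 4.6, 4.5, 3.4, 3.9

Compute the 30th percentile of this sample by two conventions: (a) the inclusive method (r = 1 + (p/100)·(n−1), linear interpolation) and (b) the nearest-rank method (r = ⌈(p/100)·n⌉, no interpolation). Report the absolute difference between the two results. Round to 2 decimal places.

0.07

Sorted: 2.3, 2.6, 2.8, 2.8, 2.9, 3.0, 3.1, 3.2, 3.3, 3.4, 3.5, 3.7, 3.9, 3.9, 4.0, 4.1, 4.2, 4.3, 4.5, 4.6.
n = 20.
(a) r = 6.7; between ranks 6 (3.0) and 7 (3.1): 3.07.
(b) the nearest-rank method: rank 6 → 3.
|3.07 − 3| = 0.07.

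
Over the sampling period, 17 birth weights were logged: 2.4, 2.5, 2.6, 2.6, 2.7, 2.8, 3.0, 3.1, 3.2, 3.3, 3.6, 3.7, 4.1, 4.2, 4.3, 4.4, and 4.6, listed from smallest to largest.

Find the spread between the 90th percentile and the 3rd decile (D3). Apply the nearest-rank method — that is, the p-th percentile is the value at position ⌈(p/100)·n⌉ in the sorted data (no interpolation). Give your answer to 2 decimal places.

n = 17.
P30: rank ⌈30/100·17⌉ = 6 → 2.8.
P90: rank ⌈90/100·17⌉ = 16 → 4.4.
Difference: 4.4 − 2.8 = 1.6.

1.60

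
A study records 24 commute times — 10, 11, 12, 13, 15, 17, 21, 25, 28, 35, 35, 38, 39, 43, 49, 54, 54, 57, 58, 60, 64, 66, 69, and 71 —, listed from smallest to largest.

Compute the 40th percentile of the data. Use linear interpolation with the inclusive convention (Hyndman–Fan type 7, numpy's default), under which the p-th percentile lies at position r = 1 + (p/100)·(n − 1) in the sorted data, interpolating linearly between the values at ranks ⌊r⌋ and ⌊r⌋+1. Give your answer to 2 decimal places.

35.00

n = 24.
r = 1 + (40/100)·(24 − 1) = 1 + 9.2 = 10.2.
Rank 10 is 35 and rank 11 is 35.
Interpolate: 35 + 0.2·(35 − 35) = 35 + 0.2·0 = 35.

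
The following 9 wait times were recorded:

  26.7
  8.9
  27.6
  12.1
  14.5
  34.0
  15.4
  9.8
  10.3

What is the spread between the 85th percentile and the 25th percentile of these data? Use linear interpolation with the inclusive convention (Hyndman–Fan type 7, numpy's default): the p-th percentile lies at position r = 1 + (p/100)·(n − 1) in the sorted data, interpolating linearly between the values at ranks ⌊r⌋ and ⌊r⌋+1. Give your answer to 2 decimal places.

17.12

Sorted: 8.9, 9.8, 10.3, 12.1, 14.5, 15.4, 26.7, 27.6, 34.0.
n = 9.
P25: r = 3 (integer) → 10.3.
P85: r = 7.8; ranks 7–8 are 26.7, 27.6; interpolating gives 27.42.
Difference: 27.42 − 10.3 = 17.12.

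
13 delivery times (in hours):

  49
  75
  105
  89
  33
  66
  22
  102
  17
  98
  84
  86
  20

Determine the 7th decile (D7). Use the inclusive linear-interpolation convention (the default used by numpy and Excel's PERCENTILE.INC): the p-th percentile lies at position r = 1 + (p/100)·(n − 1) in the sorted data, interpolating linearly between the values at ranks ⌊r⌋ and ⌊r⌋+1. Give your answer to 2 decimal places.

Sorted: 17, 20, 22, 33, 49, 66, 75, 84, 86, 89, 98, 102, 105.
n = 13.
r = 1 + (70/100)·(13 − 1) = 1 + 8.4 = 9.4.
Rank 9 is 86 and rank 10 is 89.
Interpolate: 86 + 0.4·(89 − 86) = 86 + 0.4·3 = 87.2.

87.20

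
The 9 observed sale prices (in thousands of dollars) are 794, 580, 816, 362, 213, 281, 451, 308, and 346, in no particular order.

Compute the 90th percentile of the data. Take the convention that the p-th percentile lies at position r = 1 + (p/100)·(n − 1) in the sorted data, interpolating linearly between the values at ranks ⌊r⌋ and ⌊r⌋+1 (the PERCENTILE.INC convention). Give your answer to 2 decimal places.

798.40

Sorted: 213, 281, 308, 346, 362, 451, 580, 794, 816.
n = 9.
r = 1 + (90/100)·(9 − 1) = 1 + 7.2 = 8.2.
Rank 8 is 794 and rank 9 is 816.
Interpolate: 794 + 0.2·(816 − 794) = 794 + 0.2·22 = 798.4.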